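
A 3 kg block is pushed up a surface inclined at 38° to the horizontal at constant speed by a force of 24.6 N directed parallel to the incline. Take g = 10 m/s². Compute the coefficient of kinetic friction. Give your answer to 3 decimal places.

0.259

At constant speed ΣF = 0 along the incline. The applied 24.6 N acts up the slope; the weight component mg sin 38° = 18.470 N and kinetic friction μN both act down the slope.
So 24.6 = 18.470 + μ × 23.640, giving μ = (24.6 − 18.470) / 23.640 = 0.2593.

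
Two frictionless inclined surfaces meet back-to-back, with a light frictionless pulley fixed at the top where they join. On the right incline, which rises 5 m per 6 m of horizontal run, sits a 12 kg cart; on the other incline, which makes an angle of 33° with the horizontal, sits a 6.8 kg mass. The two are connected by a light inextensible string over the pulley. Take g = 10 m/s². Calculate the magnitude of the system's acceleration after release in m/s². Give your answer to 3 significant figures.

2.12 m/s²

Resolve each weight along its own incline: the 12 kg mass has component 12 × 10 × sin 39.81° = 76.822 N down its slope, and the 6.8 kg mass has 6.8 × 10 × sin 33° = 37.035 N down its slope.
The 12 kg side's 76.822 N exceeds the other side's 37.035 N, so that mass slides down and the 6.8 kg mass slides up. Taking that direction as positive, Newton's second law for the whole system gives 76.822 − 37.035 = (12 + 6.8) a, so a = 39.787 / 18.8 = 2.1163 m/s².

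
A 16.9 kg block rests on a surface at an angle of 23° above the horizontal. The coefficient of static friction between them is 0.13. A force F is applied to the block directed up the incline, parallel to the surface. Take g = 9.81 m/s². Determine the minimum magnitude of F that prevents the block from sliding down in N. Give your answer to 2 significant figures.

45 N

The normal force is N = mg cos 23° = 152.610 N. With F at its minimum the block is on the verge of sliding down, so static friction is at its maximum μ_s N = 0.13 × 152.610 = 19.839 N and acts up the slope.
Equilibrium along the incline: F + μ_s N = mg sin 23°, so F = 64.779 − 19.839 = 44.940 N.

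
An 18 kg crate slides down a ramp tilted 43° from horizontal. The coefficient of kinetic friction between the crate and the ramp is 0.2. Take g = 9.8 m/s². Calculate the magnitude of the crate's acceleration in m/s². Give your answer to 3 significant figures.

Resolving the weight along the incline: the component pulling the crate down the slope is mg sin 43° = 18 × 9.8 × 0.6820 = 120.305 N, and the normal force is N = mg cos 43° = 18 × 9.8 × 0.7314 = 129.019 N.
Kinetic friction acts up the slope with magnitude f = μN = 0.2 × 129.019 = 25.804 N.
Net force along the incline is 120.305 − 25.804 = 94.501 N, so a = 94.501 / 18 = 5.2501 m/s².

5.25 m/s²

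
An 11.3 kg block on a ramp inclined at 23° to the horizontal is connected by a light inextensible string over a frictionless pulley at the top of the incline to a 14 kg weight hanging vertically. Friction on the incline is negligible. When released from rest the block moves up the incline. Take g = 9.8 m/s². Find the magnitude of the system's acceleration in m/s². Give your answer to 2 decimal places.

For the block on the incline: the weight component along the slope is m₁g sin 23° = 11.3 × 9.8 × 0.3907 = 43.266 N and the normal force is N = m₁g cos 23° = 101.937 N.
Newton's second law for the block (up-slope positive): T − 43.266 = 11.3 a. For the hanging weight (downward positive): 14 × 9.8 − T = 14 a.
Adding the two equations eliminates T: 93.934 = 25.3 a, so a = 3.7128 m/s².

3.71 m/s²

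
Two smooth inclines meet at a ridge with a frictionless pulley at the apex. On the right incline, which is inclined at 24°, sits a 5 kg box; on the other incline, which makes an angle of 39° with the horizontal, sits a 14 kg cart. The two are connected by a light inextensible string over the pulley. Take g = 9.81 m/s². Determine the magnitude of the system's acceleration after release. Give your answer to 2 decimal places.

3.50 m/s²

Resolve each weight along its own incline: the 5 kg mass has component 5 × 9.81 × sin 24° = 19.950 N down its slope, and the 14 kg mass has 14 × 9.81 × sin 39° = 86.431 N down its slope.
The 14 kg side's 86.431 N exceeds the other side's 19.950 N, so that mass slides down and the 5 kg mass slides up. Taking that direction as positive, Newton's second law for the whole system gives 86.431 − 19.950 = (5 + 14) a, so a = 66.481 / 19 = 3.4990 m/s².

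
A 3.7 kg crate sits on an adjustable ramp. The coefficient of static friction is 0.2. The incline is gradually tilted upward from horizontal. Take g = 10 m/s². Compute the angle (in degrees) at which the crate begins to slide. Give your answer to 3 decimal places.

At the threshold of sliding, static friction is at its maximum μ_s N and exactly balances the weight component along the incline: mg sin θ = μ_s mg cos θ.
Hence tan θ = μ_s = 0.2, so θ = arctan(0.2) = 11.3099°.

11.310°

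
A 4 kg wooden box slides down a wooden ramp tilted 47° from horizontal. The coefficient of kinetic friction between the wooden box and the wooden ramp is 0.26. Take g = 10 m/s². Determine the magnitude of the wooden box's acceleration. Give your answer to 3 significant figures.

5.54 m/s²

Resolving the weight along the incline: the component pulling the wooden box down the slope is mg sin 47° = 4 × 10 × 0.7314 = 29.256 N, and the normal force is N = mg cos 47° = 4 × 10 × 0.6820 = 27.280 N.
Kinetic friction acts up the slope with magnitude f = μN = 0.26 × 27.280 = 7.093 N.
Net force along the incline is 29.256 − 7.093 = 22.163 N, so a = 22.163 / 4 = 5.5408 m/s².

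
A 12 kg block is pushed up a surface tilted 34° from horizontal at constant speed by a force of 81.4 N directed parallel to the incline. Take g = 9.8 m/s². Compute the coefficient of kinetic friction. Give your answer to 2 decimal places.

At constant speed ΣF = 0 along the incline. The applied 81.4 N acts up the slope; the weight component mg sin 34° = 65.761 N and kinetic friction μN both act down the slope.
So 81.4 = 65.761 + μ × 97.495, giving μ = (81.4 − 65.761) / 97.495 = 0.1604.

0.16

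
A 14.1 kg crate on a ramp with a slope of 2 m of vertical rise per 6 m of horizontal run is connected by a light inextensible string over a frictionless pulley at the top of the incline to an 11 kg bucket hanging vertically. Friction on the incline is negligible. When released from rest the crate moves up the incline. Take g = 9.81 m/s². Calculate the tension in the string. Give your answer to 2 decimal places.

For the crate on the incline: the weight component along the slope is m₁g sin 18.43° = 14.1 × 9.81 × 0.3162 = 43.737 N and the normal force is N = m₁g cos 18.43° = 131.223 N.
Newton's second law for the crate (up-slope positive): T − 43.737 = 14.1 a. For the hanging bucket (downward positive): 11 × 9.81 − T = 11 a.
Adding the two equations eliminates T: 64.173 = 25.1 a, so a = 2.5567 m/s².
Then from the hanging bucket's equation, T = 11 × (9.81 − 2.5567) = 79.786 N.

79.79 N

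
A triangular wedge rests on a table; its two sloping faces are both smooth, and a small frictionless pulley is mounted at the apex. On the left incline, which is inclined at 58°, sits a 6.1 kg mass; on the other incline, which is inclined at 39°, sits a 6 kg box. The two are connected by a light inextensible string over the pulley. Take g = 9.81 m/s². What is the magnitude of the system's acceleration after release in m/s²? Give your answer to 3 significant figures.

Resolve each weight along its own incline: the 6.1 kg mass has component 6.1 × 9.81 × sin 58° = 50.748 N down its slope, and the 6 kg mass has 6 × 9.81 × sin 39° = 37.042 N down its slope.
The 6.1 kg side's 50.748 N exceeds the other side's 37.042 N, so that mass slides down and the 6 kg mass slides up. Taking that direction as positive, Newton's second law for the whole system gives 50.748 − 37.042 = (6.1 + 6) a, so a = 13.706 / 12.1 = 1.1327 m/s².

1.13 m/s²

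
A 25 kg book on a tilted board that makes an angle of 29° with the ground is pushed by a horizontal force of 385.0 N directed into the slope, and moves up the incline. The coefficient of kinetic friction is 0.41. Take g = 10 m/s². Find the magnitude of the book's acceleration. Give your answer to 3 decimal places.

1.974 m/s²

The horizontal push has components F cos 29° = 385.0 × 0.8746 = 336.721 N up the incline and F sin 29° = 385.0 × 0.4848 = 186.648 N pressing into the surface.
The normal force is therefore N = mg cos 29° + F sin 29° = 218.650 + 186.648 = 405.298 N, and kinetic friction down the slope is μN = 0.41 × 405.298 = 166.172 N.
Along the incline: F cos 29° − mg sin 29° − μN = ma, so 336.721 − 121.200 − 166.172 = 25 a, giving a = 1.9740 m/s².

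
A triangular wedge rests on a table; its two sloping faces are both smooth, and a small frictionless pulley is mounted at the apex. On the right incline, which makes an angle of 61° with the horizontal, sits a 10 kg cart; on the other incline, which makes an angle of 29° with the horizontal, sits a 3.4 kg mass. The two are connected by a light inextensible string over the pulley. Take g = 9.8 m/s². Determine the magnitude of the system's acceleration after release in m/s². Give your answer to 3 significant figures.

5.19 m/s²

Resolve each weight along its own incline: the 10 kg mass has component 10 × 9.8 × sin 61° = 85.713 N down its slope, and the 3.4 kg mass has 3.4 × 9.8 × sin 29° = 16.154 N down its slope.
The 10 kg side's 85.713 N exceeds the other side's 16.154 N, so that mass slides down and the 3.4 kg mass slides up. Taking that direction as positive, Newton's second law for the whole system gives 85.713 − 16.154 = (10 + 3.4) a, so a = 69.559 / 13.4 = 5.1910 m/s².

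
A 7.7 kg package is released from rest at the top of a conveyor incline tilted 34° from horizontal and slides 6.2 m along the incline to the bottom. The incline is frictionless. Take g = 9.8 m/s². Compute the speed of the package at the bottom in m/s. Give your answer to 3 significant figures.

The weight component along the incline is mg sin 34° = 42.197 N and the normal force is N = mg cos 34° = 62.559 N.
With no friction, a = g sin 34° = 5.4801 m/s².
Starting from rest over a distance of 6.2 m, v² = 2aL = 2 × 5.4801 × 6.2 = 67.9532, so v = 8.2434 m/s.

8.24 m/s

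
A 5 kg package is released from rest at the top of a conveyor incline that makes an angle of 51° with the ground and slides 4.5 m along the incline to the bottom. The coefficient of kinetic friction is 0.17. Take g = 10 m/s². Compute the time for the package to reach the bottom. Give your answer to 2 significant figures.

1.2 s

The weight component along the incline is mg sin 51° = 38.857 N and the normal force is N = mg cos 51° = 31.466 N.
Friction up the slope is f = μN = 0.17 × 31.466 = 5.349 N, so the net downslope force is 38.857 − 5.349 = 33.508 N and a = 33.508 / 5 = 6.7016 m/s².
Starting from rest, L = ½at², so t = √(2L/a) = √(2 × 4.5 / 6.7016) = 1.1589 s.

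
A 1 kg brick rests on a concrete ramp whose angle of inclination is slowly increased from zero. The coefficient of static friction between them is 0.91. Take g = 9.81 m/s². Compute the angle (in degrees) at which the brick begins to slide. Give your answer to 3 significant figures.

42.3°

At the threshold of sliding, static friction is at its maximum μ_s N and exactly balances the weight component along the incline: mg sin θ = μ_s mg cos θ.
Hence tan θ = μ_s = 0.91, so θ = arctan(0.91) = 42.3022°.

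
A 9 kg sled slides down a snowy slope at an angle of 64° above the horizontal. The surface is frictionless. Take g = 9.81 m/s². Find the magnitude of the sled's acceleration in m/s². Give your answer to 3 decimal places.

8.817 m/s²

Resolving the weight along the incline: the component pulling the sled down the slope is mg sin 64° = 9 × 9.81 × 0.8988 = 79.355 N, and the normal force is N = mg cos 64° = 9 × 9.81 × 0.4384 = 38.706 N.
With no friction the net force along the incline is 79.355 N, so a = g sin 64° = 79.355 / 9 = 8.8172 m/s².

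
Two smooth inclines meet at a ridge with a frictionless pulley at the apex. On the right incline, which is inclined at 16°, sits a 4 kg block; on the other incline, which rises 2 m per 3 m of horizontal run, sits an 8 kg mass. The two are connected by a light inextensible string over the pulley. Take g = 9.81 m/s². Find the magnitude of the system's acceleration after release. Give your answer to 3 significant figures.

Resolve each weight along its own incline: the 4 kg mass has component 4 × 9.81 × sin 16° = 10.816 N down its slope, and the 8 kg mass has 8 × 9.81 × sin 33.69° = 43.533 N down its slope.
The 8 kg side's 43.533 N exceeds the other side's 10.816 N, so that mass slides down and the 4 kg mass slides up. Taking that direction as positive, Newton's second law for the whole system gives 43.533 − 10.816 = (4 + 8) a, so a = 32.717 / 12 = 2.7264 m/s².

2.73 m/s²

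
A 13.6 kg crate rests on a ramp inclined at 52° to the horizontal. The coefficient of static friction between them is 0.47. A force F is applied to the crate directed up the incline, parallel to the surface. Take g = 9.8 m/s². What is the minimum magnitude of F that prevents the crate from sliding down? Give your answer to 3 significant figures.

66.5 N

The normal force is N = mg cos 52° = 82.055 N. With F at its minimum the crate is on the verge of sliding down, so static friction is at its maximum μ_s N = 0.47 × 82.055 = 38.566 N and acts up the slope.
Equilibrium along the incline: F + μ_s N = mg sin 52°, so F = 105.026 − 38.566 = 66.460 N.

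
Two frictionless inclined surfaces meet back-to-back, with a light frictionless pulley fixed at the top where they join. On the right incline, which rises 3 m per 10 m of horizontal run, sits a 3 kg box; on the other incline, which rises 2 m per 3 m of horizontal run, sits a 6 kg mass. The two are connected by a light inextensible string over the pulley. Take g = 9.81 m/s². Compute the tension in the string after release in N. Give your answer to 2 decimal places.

16.52 N

Resolve each weight along its own incline: the 3 kg mass has component 3 × 9.81 × sin 16.70° = 8.457 N down its slope, and the 6 kg mass has 6 × 9.81 × sin 33.69° = 32.650 N down its slope.
The 6 kg side's 32.650 N exceeds the other side's 8.457 N, so that mass slides down and the 3 kg mass slides up. Taking that direction as positive, Newton's second law for the whole system gives 32.650 − 8.457 = (3 + 6) a, so a = 24.193 / 9 = 2.6881 m/s².
For the 3 kg mass (up-slope positive): T − 8.457 = 3 × 2.6881, so T = 16.521 N.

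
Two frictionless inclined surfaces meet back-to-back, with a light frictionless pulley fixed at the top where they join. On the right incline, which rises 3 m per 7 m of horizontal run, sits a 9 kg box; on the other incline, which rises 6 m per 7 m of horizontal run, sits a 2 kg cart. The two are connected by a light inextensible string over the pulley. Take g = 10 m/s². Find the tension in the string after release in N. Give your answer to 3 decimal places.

17.095 N

Resolve each weight along its own incline: the 9 kg mass has component 9 × 10 × sin 23.20° = 35.453 N down its slope, and the 2 kg mass has 2 × 10 × sin 40.60° = 13.016 N down its slope.
The 9 kg side's 35.453 N exceeds the other side's 13.016 N, so that mass slides down and the 2 kg mass slides up. Taking that direction as positive, Newton's second law for the whole system gives 35.453 − 13.016 = (9 + 2) a, so a = 22.437 / 11 = 2.0397 m/s².
For the 2 kg mass (up-slope positive): T − 13.016 = 2 × 2.0397, so T = 17.095 N.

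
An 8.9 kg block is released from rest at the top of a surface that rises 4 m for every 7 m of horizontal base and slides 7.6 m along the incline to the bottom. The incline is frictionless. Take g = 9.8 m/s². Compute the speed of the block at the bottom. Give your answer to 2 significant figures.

The weight component along the incline is mg sin 29.74° = 43.273 N and the normal force is N = mg cos 29.74° = 75.728 N.
With no friction, a = g sin 29.74° = 4.8622 m/s².
Starting from rest over a distance of 7.6 m, v² = 2aL = 2 × 4.8622 × 7.6 = 73.9054, so v = 8.5968 m/s.

8.6 m/s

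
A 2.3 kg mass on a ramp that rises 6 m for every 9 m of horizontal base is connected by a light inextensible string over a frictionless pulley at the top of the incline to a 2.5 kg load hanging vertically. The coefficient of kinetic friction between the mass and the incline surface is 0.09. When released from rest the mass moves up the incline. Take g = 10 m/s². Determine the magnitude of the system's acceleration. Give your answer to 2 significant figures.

For the mass on the incline: the weight component along the slope is m₁g sin 33.69° = 2.3 × 10 × 0.5547 = 12.758 N and the normal force is N = m₁g cos 33.69° = 19.137 N.
Kinetic friction opposes the mass's motion up the incline: f = μN = 0.09 × 19.137 = 1.722 N acting down the slope.
Newton's second law for the mass (up-slope positive): T − 12.758 − 1.722 = 2.3 a. For the hanging load (downward positive): 2.5 × 10 − T = 2.5 a.
Adding the two equations eliminates T: 10.520 = 4.8 a, so a = 2.1917 m/s².

2.2 m/s²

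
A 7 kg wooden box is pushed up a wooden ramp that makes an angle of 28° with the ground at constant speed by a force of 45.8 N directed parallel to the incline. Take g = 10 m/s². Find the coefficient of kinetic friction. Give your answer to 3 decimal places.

At constant speed ΣF = 0 along the incline. The applied 45.8 N acts up the slope; the weight component mg sin 28° = 32.863 N and kinetic friction μN both act down the slope.
So 45.8 = 32.863 + μ × 61.806, giving μ = (45.8 − 32.863) / 61.806 = 0.2093.

0.209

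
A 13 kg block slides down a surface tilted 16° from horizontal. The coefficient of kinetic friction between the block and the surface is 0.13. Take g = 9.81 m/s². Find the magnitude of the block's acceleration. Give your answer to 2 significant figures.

Resolving the weight along the incline: the component pulling the block down the slope is mg sin 16° = 13 × 9.81 × 0.2756 = 35.147 N, and the normal force is N = mg cos 16° = 13 × 9.81 × 0.9613 = 122.595 N.
Kinetic friction acts up the slope with magnitude f = μN = 0.13 × 122.595 = 15.937 N.
Net force along the incline is 35.147 − 15.937 = 19.210 N, so a = 19.210 / 13 = 1.4777 m/s².

1.5 m/s²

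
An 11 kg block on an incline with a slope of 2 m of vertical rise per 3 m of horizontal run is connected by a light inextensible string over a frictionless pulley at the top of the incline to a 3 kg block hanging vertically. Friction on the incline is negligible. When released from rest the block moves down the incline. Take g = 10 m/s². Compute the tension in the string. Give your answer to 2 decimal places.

For the block on the incline: the weight component along the slope is m₁g sin 33.69° = 11 × 10 × 0.5547 = 61.017 N and the normal force is N = m₁g cos 33.69° = 91.526 N.
Newton's second law for the block (down-slope positive): 61.017 − T = 11 a. For the hanging block (upward positive): T − 3 × 10 = 3 a.
Adding the two equations eliminates T: 31.017 = 14 a, so a = 2.2155 m/s².
Then from the hanging block's equation, T = 3 × (10 + 2.2155) = 36.647 N.

36.65 N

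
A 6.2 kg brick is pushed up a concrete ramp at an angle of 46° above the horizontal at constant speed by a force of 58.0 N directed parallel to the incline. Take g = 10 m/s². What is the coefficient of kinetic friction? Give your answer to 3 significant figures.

0.311

At constant speed ΣF = 0 along the incline. The applied 58.0 N acts up the slope; the weight component mg sin 46° = 44.599 N and kinetic friction μN both act down the slope.
So 58.0 = 44.599 + μ × 43.069, giving μ = (58.0 − 44.599) / 43.069 = 0.3112.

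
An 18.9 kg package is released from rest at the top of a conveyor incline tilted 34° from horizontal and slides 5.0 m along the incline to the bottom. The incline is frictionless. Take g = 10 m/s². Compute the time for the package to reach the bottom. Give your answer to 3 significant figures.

The weight component along the incline is mg sin 34° = 105.687 N and the normal force is N = mg cos 34° = 156.688 N.
With no friction, a = g sin 34° = 5.5919 m/s².
Starting from rest, L = ½at², so t = √(2L/a) = √(2 × 5.0 / 5.5919) = 1.3373 s.

1.34 s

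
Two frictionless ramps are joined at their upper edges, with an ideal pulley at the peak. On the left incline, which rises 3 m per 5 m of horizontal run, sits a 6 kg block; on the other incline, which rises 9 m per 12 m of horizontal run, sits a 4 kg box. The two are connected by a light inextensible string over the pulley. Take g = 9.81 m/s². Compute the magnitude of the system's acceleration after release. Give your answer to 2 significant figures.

Resolve each weight along its own incline: the 6 kg mass has component 6 × 9.81 × sin 30.96° = 30.283 N down its slope, and the 4 kg mass has 4 × 9.81 × sin 36.87° = 23.544 N down its slope.
The 6 kg side's 30.283 N exceeds the other side's 23.544 N, so that mass slides down and the 4 kg mass slides up. Taking that direction as positive, Newton's second law for the whole system gives 30.283 − 23.544 = (6 + 4) a, so a = 6.739 / 10 = 0.6739 m/s².

0.67 m/s²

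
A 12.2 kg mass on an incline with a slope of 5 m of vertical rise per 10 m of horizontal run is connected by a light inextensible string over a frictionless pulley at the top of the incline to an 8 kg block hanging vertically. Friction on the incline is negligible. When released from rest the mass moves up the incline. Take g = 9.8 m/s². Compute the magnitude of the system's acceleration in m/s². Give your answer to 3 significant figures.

1.23 m/s²

For the mass on the incline: the weight component along the slope is m₁g sin 26.57° = 12.2 × 9.8 × 0.4472 = 53.467 N and the normal force is N = m₁g cos 26.57° = 106.938 N.
Newton's second law for the mass (up-slope positive): T − 53.467 = 12.2 a. For the hanging block (downward positive): 8 × 9.8 − T = 8 a.
Adding the two equations eliminates T: 24.933 = 20.2 a, so a = 1.2343 m/s².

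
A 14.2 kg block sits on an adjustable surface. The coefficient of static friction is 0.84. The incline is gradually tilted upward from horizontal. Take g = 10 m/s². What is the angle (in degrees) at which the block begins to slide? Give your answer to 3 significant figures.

At the threshold of sliding, static friction is at its maximum μ_s N and exactly balances the weight component along the incline: mg sin θ = μ_s mg cos θ.
Hence tan θ = μ_s = 0.84, so θ = arctan(0.84) = 40.0303°.

40.0°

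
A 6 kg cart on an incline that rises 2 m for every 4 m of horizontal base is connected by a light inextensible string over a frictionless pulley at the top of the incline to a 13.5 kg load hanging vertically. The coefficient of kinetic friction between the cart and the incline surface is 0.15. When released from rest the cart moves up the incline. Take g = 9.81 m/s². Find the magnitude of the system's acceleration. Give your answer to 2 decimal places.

5.04 m/s²

For the cart on the incline: the weight component along the slope is m₁g sin 26.57° = 6 × 9.81 × 0.4472 = 26.322 N and the normal force is N = m₁g cos 26.57° = 52.646 N.
Kinetic friction opposes the cart's motion up the incline: f = μN = 0.15 × 52.646 = 7.897 N acting down the slope.
Newton's second law for the cart (up-slope positive): T − 26.322 − 7.897 = 6 a. For the hanging load (downward positive): 13.5 × 9.81 − T = 13.5 a.
Adding the two equations eliminates T: 98.216 = 19.5 a, so a = 5.0367 m/s².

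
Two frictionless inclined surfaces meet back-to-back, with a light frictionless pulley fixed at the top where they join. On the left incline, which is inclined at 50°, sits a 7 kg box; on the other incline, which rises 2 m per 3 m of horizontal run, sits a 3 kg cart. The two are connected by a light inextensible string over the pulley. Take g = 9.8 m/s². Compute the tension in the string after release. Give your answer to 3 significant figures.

Resolve each weight along its own incline: the 7 kg mass has component 7 × 9.8 × sin 50° = 52.551 N down its slope, and the 3 kg mass has 3 × 9.8 × sin 33.69° = 16.308 N down its slope.
The 7 kg side's 52.551 N exceeds the other side's 16.308 N, so that mass slides down and the 3 kg mass slides up. Taking that direction as positive, Newton's second law for the whole system gives 52.551 − 16.308 = (7 + 3) a, so a = 36.243 / 10 = 3.6243 m/s².
For the 3 kg mass (up-slope positive): T − 16.308 = 3 × 3.6243, so T = 27.181 N.

27.2 N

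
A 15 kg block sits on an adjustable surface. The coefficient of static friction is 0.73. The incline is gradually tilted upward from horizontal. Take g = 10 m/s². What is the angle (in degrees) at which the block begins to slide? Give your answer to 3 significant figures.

36.1°

At the threshold of sliding, static friction is at its maximum μ_s N and exactly balances the weight component along the incline: mg sin θ = μ_s mg cos θ.
Hence tan θ = μ_s = 0.73, so θ = arctan(0.73) = 36.1294°.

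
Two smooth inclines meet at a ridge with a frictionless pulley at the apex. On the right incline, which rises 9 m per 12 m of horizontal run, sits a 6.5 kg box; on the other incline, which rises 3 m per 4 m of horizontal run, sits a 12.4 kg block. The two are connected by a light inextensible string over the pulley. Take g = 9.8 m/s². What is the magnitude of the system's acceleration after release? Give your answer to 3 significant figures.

Resolve each weight along its own incline: the 6.5 kg mass has component 6.5 × 9.8 × sin 36.87° = 38.220 N down its slope, and the 12.4 kg mass has 12.4 × 9.8 × sin 36.87° = 72.912 N down its slope.
The 12.4 kg side's 72.912 N exceeds the other side's 38.220 N, so that mass slides down and the 6.5 kg mass slides up. Taking that direction as positive, Newton's second law for the whole system gives 72.912 − 38.220 = (6.5 + 12.4) a, so a = 34.692 / 18.9 = 1.8356 m/s².

1.84 m/s²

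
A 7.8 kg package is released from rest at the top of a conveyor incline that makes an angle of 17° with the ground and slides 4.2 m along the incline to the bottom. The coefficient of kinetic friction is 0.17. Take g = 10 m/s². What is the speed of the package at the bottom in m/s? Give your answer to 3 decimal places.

The weight component along the incline is mg sin 17° = 22.805 N and the normal force is N = mg cos 17° = 74.592 N.
Friction up the slope is f = μN = 0.17 × 74.592 = 12.681 N, so the net downslope force is 22.805 − 12.681 = 10.124 N and a = 10.124 / 7.8 = 1.2979 m/s².
Starting from rest over a distance of 4.2 m, v² = 2aL = 2 × 1.2979 × 4.2 = 10.9024, so v = 3.3019 m/s.

3.302 m/s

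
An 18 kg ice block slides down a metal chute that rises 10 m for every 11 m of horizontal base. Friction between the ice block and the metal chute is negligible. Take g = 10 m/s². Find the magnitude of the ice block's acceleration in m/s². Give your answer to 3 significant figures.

Resolving the weight along the incline: the component pulling the ice block down the slope is mg sin 42.27° = 18 × 10 × 0.6727 = 121.086 N, and the normal force is N = mg cos 42.27° = 18 × 10 × 0.7399 = 133.182 N.
With no friction the net force along the incline is 121.086 N, so a = g sin 42.27° = 121.086 / 18 = 6.7270 m/s².

6.73 m/s²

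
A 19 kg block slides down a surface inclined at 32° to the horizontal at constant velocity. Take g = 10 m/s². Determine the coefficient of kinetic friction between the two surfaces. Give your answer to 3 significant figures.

At constant velocity the net force along the incline is zero: mg sin 32° = μ mg cos 32°.
So μ = tan 32° = 0.5299 / 0.8480 = 0.6249.

0.625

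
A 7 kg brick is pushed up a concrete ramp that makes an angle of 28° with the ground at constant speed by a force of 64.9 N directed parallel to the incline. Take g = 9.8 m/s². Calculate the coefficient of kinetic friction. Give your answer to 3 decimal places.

0.540

At constant speed ΣF = 0 along the incline. The applied 64.9 N acts up the slope; the weight component mg sin 28° = 32.206 N and kinetic friction μN both act down the slope.
So 64.9 = 32.206 + μ × 60.570, giving μ = (64.9 − 32.206) / 60.570 = 0.5398.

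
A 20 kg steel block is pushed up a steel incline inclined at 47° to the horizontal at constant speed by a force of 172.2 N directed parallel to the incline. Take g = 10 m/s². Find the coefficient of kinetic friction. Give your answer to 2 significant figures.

At constant speed ΣF = 0 along the incline. The applied 172.2 N acts up the slope; the weight component mg sin 47° = 146.271 N and kinetic friction μN both act down the slope.
So 172.2 = 146.271 + μ × 136.400, giving μ = (172.2 − 146.271) / 136.400 = 0.1901.

0.19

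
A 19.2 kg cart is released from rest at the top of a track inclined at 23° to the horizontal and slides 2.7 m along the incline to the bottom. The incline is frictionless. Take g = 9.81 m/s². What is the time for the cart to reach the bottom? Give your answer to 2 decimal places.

1.19 s

The weight component along the incline is mg sin 23° = 73.595 N and the normal force is N = mg cos 23° = 173.379 N.
With no friction, a = g sin 23° = 3.8331 m/s².
Starting from rest, L = ½at², so t = √(2L/a) = √(2 × 2.7 / 3.8331) = 1.1869 s.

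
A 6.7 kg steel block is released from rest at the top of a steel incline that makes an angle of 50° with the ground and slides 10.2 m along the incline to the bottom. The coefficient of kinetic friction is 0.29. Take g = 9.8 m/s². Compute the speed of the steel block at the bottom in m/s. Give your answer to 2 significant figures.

11 m/s

The weight component along the incline is mg sin 50° = 50.298 N and the normal force is N = mg cos 50° = 42.205 N.
Friction up the slope is f = μN = 0.29 × 42.205 = 12.239 N, so the net downslope force is 50.298 − 12.239 = 38.059 N and a = 38.059 / 6.7 = 5.6804 m/s².
Starting from rest over a distance of 10.2 m, v² = 2aL = 2 × 5.6804 × 10.2 = 115.8802, so v = 10.7648 m/s.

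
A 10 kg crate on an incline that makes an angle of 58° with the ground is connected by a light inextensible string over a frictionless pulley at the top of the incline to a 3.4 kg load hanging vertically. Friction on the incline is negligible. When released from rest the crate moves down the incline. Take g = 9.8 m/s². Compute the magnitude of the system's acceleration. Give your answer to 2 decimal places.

For the crate on the incline: the weight component along the slope is m₁g sin 58° = 10 × 9.8 × 0.8480 = 83.104 N and the normal force is N = m₁g cos 58° = 51.932 N.
Newton's second law for the crate (down-slope positive): 83.104 − T = 10 a. For the hanging load (upward positive): T − 3.4 × 9.8 = 3.4 a.
Adding the two equations eliminates T: 49.784 = 13.4 a, so a = 3.7152 m/s².

3.72 m/s²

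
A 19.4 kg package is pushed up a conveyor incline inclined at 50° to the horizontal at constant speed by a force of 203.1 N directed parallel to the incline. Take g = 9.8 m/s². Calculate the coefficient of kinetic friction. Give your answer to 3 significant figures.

0.470

At constant speed ΣF = 0 along the incline. The applied 203.1 N acts up the slope; the weight component mg sin 50° = 145.640 N and kinetic friction μN both act down the slope.
So 203.1 = 145.640 + μ × 122.207, giving μ = (203.1 − 145.640) / 122.207 = 0.4702.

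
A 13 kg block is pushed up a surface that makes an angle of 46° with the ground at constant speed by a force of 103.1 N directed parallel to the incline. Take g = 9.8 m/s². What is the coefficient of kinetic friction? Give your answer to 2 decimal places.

0.13

At constant speed ΣF = 0 along the incline. The applied 103.1 N acts up the slope; the weight component mg sin 46° = 91.644 N and kinetic friction μN both act down the slope.
So 103.1 = 91.644 + μ × 88.499, giving μ = (103.1 − 91.644) / 88.499 = 0.1294.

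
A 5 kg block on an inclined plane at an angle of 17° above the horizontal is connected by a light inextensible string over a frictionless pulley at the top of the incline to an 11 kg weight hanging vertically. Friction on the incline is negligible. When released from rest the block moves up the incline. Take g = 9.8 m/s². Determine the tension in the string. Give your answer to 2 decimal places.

For the block on the incline: the weight component along the slope is m₁g sin 17° = 5 × 9.8 × 0.2924 = 14.328 N and the normal force is N = m₁g cos 17° = 46.859 N.
Newton's second law for the block (up-slope positive): T − 14.328 = 5 a. For the hanging weight (downward positive): 11 × 9.8 − T = 11 a.
Adding the two equations eliminates T: 93.472 = 16 a, so a = 5.8420 m/s².
Then from the hanging weight's equation, T = 11 × (9.8 − 5.8420) = 43.538 N.

43.54 N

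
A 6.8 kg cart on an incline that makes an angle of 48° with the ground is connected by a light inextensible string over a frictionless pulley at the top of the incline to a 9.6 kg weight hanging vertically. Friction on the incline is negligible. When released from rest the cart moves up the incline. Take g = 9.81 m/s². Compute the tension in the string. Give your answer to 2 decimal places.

68.07 N

For the cart on the incline: the weight component along the slope is m₁g sin 48° = 6.8 × 9.81 × 0.7431 = 49.571 N and the normal force is N = m₁g cos 48° = 44.636 N.
Newton's second law for the cart (up-slope positive): T − 49.571 = 6.8 a. For the hanging weight (downward positive): 9.6 × 9.81 − T = 9.6 a.
Adding the two equations eliminates T: 44.605 = 16.4 a, so a = 2.7198 m/s².
Then from the hanging weight's equation, T = 9.6 × (9.81 − 2.7198) = 68.066 N.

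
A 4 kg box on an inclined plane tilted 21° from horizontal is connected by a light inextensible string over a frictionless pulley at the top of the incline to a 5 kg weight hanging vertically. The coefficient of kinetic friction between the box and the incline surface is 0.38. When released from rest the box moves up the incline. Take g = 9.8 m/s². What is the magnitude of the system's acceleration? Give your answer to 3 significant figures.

2.34 m/s²

For the box on the incline: the weight component along the slope is m₁g sin 21° = 4 × 9.8 × 0.3584 = 14.049 N and the normal force is N = m₁g cos 21° = 36.596 N.
Kinetic friction opposes the box's motion up the incline: f = μN = 0.38 × 36.596 = 13.906 N acting down the slope.
Newton's second law for the box (up-slope positive): T − 14.049 − 13.906 = 4 a. For the hanging weight (downward positive): 5 × 9.8 − T = 5 a.
Adding the two equations eliminates T: 21.045 = 9 a, so a = 2.3383 m/s².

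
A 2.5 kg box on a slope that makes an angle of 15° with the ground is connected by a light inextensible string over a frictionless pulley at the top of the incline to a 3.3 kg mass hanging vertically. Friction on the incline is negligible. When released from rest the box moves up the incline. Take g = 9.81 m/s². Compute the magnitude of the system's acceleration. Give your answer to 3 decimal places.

4.487 m/s²

For the box on the incline: the weight component along the slope is m₁g sin 15° = 2.5 × 9.81 × 0.2588 = 6.347 N and the normal force is N = m₁g cos 15° = 23.689 N.
Newton's second law for the box (up-slope positive): T − 6.347 = 2.5 a. For the hanging mass (downward positive): 3.3 × 9.81 − T = 3.3 a.
Adding the two equations eliminates T: 26.026 = 5.8 a, so a = 4.4872 m/s².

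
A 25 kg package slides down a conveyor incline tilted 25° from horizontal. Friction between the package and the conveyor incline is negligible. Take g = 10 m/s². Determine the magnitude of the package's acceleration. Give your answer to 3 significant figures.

4.23 m/s²

Resolving the weight along the incline: the component pulling the package down the slope is mg sin 25° = 25 × 10 × 0.4226 = 105.650 N, and the normal force is N = mg cos 25° = 25 × 10 × 0.9063 = 226.575 N.
With no friction the net force along the incline is 105.650 N, so a = g sin 25° = 105.650 / 25 = 4.2260 m/s².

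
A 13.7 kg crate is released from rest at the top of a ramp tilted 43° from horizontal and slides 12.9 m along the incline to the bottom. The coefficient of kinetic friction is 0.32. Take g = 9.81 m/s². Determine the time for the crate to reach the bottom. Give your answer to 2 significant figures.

2.4 s

The weight component along the incline is mg sin 43° = 91.659 N and the normal force is N = mg cos 43° = 98.292 N.
Friction up the slope is f = μN = 0.32 × 98.292 = 31.453 N, so the net downslope force is 91.659 − 31.453 = 60.206 N and a = 60.206 / 13.7 = 4.3946 m/s².
Starting from rest, L = ½at², so t = √(2L/a) = √(2 × 12.9 / 4.3946) = 2.4230 s.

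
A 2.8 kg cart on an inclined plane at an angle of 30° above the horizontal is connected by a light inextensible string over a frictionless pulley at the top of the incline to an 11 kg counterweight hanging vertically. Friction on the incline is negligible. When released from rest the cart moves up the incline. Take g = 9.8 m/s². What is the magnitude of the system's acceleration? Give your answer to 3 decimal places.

For the cart on the incline: the weight component along the slope is m₁g sin 30° = 2.8 × 9.8 × 0.5000 = 13.720 N and the normal force is N = m₁g cos 30° = 23.764 N.
Newton's second law for the cart (up-slope positive): T − 13.720 = 2.8 a. For the hanging counterweight (downward positive): 11 × 9.8 − T = 11 a.
Adding the two equations eliminates T: 94.080 = 13.8 a, so a = 6.8174 m/s².

6.817 m/s²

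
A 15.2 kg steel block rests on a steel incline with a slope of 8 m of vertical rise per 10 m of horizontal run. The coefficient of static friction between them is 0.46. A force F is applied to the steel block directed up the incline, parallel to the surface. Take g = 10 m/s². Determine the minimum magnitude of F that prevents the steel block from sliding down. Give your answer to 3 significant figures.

The normal force is N = mg cos 38.66° = 118.692 N. With F at its minimum the steel block is on the verge of sliding down, so static friction is at its maximum μ_s N = 0.46 × 118.692 = 54.598 N and acts up the slope.
Equilibrium along the incline: F + μ_s N = mg sin 38.66°, so F = 94.954 − 54.598 = 40.356 N.

40.4 N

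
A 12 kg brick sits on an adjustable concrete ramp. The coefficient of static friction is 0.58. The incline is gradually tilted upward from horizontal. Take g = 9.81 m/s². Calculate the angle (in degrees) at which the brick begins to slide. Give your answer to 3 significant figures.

30.1°

At the threshold of sliding, static friction is at its maximum μ_s N and exactly balances the weight component along the incline: mg sin θ = μ_s mg cos θ.
Hence tan θ = μ_s = 0.58, so θ = arctan(0.58) = 30.1137°.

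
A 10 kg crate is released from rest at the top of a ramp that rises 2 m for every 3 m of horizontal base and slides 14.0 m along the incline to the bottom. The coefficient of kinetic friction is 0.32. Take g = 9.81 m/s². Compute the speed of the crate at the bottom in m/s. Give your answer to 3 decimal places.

The weight component along the incline is mg sin 33.69° = 54.416 N and the normal force is N = mg cos 33.69° = 81.624 N.
Friction up the slope is f = μN = 0.32 × 81.624 = 26.120 N, so the net downslope force is 54.416 − 26.120 = 28.296 N and a = 28.296 / 10 = 2.8296 m/s².
Starting from rest over a distance of 14.0 m, v² = 2aL = 2 × 2.8296 × 14.0 = 79.2288, so v = 8.9011 m/s.

8.901 m/s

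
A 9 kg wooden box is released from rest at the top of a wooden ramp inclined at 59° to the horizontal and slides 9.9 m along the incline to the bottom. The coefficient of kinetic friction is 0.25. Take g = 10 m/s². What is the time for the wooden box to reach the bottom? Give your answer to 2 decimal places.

The weight component along the incline is mg sin 59° = 77.145 N and the normal force is N = mg cos 59° = 46.353 N.
Friction up the slope is f = μN = 0.25 × 46.353 = 11.588 N, so the net downslope force is 77.145 − 11.588 = 65.557 N and a = 65.557 / 9 = 7.2841 m/s².
Starting from rest, L = ½at², so t = √(2L/a) = √(2 × 9.9 / 7.2841) = 1.6487 s.

1.65 s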